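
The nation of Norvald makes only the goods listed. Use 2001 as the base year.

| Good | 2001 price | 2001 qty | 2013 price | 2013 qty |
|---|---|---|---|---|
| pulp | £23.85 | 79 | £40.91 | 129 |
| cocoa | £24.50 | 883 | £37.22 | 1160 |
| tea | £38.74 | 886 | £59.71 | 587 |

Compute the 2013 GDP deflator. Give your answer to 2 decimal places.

153.96

Nominal GDP 2013 = 40.91·129 + 37.22·1160 + 59.71·587 = 83502.36.
Real GDP 2013 (at 2001 prices) = 23.85·129 + 24.50·1160 + 38.74·587 = 54237.03.
Deflator = Nominal/Real × 100 = 83502.36/54237.03 × 100 = 153.958.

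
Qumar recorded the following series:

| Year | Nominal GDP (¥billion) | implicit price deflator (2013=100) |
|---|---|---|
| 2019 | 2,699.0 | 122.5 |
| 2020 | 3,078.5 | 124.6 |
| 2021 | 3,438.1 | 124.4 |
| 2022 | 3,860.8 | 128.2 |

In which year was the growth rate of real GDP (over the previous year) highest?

2020: real = 3078.5/1.246 = 2470.71; growth vs 2019 (2203.27) = 12.14%.
2021: real = 3438.1/1.244 = 2763.75; growth vs 2020 (2470.71) = 11.86%.
2022: real = 3860.8/1.282 = 3011.54; growth vs 2021 (2763.75) = 8.97%.

2020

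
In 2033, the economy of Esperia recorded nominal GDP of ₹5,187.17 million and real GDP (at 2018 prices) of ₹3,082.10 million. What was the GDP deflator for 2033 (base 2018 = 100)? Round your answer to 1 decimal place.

GDP deflator = (Nominal / Real) × 100 = 5187.17 / 3082.10 × 100 = 168.30.

168.3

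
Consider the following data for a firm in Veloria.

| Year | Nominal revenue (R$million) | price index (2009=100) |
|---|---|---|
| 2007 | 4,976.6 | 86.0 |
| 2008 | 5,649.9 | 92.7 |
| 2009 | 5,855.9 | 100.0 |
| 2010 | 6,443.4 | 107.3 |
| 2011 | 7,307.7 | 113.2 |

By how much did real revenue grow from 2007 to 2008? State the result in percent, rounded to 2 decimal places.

Real revenue 2007 = 4976.6/0.860 = 5786.74.
Real revenue 2008 = 5649.9/0.927 = 6094.82.
Change = 6094.82/5786.74 − 1 = 0.0532.

5.32%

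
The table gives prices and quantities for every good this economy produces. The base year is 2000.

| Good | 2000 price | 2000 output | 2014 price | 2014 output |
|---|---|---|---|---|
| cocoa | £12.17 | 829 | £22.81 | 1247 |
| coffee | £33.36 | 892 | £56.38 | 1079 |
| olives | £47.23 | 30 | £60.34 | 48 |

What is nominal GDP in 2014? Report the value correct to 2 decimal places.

Nominal GDP 2014 = Σ (p_2014 × q_2014) = 22.81·1247 + 56.38·1079 + 60.34·48 = 92174.41.

£92174.41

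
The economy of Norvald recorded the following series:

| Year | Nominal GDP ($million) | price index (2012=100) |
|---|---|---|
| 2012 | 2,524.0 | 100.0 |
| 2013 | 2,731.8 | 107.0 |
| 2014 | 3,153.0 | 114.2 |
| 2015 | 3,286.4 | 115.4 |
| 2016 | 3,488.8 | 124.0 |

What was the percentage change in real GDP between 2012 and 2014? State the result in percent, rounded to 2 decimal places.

9.39%

Real GDP 2012 = 2524.0/1.000 = 2524.00.
Real GDP 2014 = 3153.0/1.142 = 2760.95.
Change = 2760.95/2524.00 − 1 = 0.0939.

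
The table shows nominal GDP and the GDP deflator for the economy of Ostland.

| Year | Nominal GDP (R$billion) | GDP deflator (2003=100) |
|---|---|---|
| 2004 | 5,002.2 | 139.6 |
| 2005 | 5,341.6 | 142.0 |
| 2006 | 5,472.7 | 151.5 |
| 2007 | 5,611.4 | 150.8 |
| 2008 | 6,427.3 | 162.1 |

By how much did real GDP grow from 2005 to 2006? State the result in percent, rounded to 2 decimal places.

-3.97%

Real GDP 2005 = 5341.6/1.420 = 3761.69.
Real GDP 2006 = 5472.7/1.515 = 3612.34.
Change = 3612.34/3761.69 − 1 = -0.0397.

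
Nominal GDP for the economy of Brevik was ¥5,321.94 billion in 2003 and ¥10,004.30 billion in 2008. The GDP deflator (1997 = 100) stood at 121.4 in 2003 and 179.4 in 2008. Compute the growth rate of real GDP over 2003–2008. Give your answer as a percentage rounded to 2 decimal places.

27.21%

Deflate each year: 2003 → 5321.94/1.214 = 4383.81; 2008 → 10004.30/1.794 = 5576.53.
So real GDP changed by 5576.53/4383.81 − 1 = 0.2721, i.e. 27.21%.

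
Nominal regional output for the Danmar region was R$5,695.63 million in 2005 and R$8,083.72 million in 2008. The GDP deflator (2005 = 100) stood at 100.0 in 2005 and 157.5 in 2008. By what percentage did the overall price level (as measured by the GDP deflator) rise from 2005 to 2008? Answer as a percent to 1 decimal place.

57.5%

Price-level change = 157.5 / 100.0 − 1 = 0.5750.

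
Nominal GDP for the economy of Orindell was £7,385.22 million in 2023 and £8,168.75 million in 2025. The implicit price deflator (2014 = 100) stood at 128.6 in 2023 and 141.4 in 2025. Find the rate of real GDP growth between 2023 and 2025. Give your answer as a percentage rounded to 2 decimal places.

0.60%

Deflate each year: 2023 → 7385.22/1.286 = 5742.78; 2025 → 8168.75/1.414 = 5777.05.
So real GDP changed by 5777.05/5742.78 − 1 = 0.0060, i.e. 0.60%.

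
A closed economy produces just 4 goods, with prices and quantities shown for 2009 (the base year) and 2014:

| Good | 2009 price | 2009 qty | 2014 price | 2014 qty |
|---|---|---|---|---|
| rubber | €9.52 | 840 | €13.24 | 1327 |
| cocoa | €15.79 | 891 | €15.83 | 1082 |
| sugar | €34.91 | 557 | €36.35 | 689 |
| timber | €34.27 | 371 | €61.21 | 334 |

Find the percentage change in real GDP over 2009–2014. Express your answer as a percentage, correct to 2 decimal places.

20.27%

Real GDP 2009 = Nominal GDP 2009 = 9.52·840 + 15.79·891 + 34.91·557 + 34.27·371 = 54224.73.
Real GDP 2014 (at 2009 prices) = 9.52·1327 + 15.79·1082 + 34.91·689 + 34.27·334 = 65216.99.
Real growth = 65216.99/54224.73 − 1 = 0.2027.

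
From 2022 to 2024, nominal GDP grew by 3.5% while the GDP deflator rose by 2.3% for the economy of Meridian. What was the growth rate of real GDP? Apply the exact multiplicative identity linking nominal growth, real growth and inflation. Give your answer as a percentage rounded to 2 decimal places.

1.17%

(1 + g_nom) = (1 + g_real)(1 + π), so g_real = 1.0350 / 1.0230 − 1 = 0.01173.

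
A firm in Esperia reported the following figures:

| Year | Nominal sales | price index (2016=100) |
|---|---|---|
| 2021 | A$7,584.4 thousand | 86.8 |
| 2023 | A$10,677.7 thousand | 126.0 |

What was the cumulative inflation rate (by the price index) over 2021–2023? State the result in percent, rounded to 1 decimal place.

Price-level change = 126.0 / 86.8 − 1 = 0.4516.

45.2%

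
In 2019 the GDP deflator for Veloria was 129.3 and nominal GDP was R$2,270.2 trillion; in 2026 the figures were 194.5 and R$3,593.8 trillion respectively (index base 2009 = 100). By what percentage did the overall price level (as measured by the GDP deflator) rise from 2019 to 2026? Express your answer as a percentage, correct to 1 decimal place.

50.4%

Price-level change = 194.5 / 129.3 − 1 = 0.5043.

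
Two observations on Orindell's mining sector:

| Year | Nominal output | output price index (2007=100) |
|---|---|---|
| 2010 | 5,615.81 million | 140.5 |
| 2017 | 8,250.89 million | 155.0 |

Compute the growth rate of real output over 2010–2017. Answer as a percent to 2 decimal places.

33.18%

Deflate each year: 2010 → 5615.81/1.405 = 3997.02; 2017 → 8250.89/1.550 = 5323.15.
So real output changed by 5323.15/3997.02 − 1 = 0.3318, i.e. 33.18%.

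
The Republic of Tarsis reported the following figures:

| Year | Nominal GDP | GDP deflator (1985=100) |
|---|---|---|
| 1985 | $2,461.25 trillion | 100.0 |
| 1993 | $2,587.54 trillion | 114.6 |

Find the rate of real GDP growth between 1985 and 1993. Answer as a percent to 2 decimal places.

-8.26%

Deflate each year: 1985 → 2461.25/1.000 = 2461.25; 1993 → 2587.54/1.146 = 2257.89.
So real GDP changed by 2257.89/2461.25 − 1 = -0.0826, i.e. -8.26%.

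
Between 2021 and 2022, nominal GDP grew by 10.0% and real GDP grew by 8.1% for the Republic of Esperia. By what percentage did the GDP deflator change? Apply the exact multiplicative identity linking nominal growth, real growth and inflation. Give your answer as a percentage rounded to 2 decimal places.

(1 + g_nom) = (1 + g_real)(1 + π), so π = 1.1000 / 1.0810 − 1 = 0.01758.

1.76%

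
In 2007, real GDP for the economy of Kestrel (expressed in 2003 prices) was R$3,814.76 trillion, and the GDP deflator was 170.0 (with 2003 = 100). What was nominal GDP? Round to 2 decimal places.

R$6,485.09 trillion

Nominal GDP = Real × (GDP deflator/100) = 3814.76 × 1.700 = 6485.09.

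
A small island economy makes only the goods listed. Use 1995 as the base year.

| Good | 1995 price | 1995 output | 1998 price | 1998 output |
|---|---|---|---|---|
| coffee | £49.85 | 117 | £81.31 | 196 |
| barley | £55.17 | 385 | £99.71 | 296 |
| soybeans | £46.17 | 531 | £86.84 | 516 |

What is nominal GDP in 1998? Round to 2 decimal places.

Nominal GDP 1998 = Σ (p_1998 × q_1998) = 81.31·196 + 99.71·296 + 86.84·516 = 90260.36.

£90260.36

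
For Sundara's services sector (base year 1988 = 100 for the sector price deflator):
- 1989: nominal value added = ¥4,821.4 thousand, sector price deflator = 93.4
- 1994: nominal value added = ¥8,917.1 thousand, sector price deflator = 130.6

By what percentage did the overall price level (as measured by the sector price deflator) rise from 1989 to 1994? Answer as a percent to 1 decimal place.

Price-level change = 130.6 / 93.4 − 1 = 0.3983.

39.8%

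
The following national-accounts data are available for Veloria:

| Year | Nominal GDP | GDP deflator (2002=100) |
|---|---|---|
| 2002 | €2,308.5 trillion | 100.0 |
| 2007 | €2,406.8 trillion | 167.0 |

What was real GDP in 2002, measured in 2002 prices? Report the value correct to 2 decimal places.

€2,308.50 trillion

Real GDP = Nominal / (GDP deflator/100) = 2308.5 / 1.000 = 2308.50.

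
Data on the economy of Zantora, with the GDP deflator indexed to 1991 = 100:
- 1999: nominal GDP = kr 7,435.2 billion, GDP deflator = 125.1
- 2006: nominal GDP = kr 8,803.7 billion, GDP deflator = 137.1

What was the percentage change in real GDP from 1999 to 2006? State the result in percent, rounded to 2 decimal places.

8.04%

Deflate each year: 1999 → 7435.2/1.251 = 5943.41; 2006 → 8803.7/1.371 = 6421.37.
So real GDP changed by 6421.37/5943.41 − 1 = 0.0804, i.e. 8.04%.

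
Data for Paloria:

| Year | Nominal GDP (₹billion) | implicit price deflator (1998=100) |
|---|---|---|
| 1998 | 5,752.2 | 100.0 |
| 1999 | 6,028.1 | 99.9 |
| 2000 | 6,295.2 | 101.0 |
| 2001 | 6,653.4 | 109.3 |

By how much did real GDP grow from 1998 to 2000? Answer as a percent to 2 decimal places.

8.36%

Real GDP 1998 = 5752.2/1.000 = 5752.20.
Real GDP 2000 = 6295.2/1.010 = 6232.87.
Change = 6232.87/5752.20 − 1 = 0.0836.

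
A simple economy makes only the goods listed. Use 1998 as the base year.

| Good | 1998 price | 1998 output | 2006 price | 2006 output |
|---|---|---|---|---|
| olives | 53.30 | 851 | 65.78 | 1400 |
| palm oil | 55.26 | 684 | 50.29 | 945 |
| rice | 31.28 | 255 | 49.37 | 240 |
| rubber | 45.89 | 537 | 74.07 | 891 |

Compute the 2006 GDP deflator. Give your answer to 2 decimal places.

124.10

Nominal GDP 2006 = 65.78·1400 + 50.29·945 + 49.37·240 + 74.07·891 = 217461.22.
Real GDP 2006 (at 1998 prices) = 53.30·1400 + 55.26·945 + 31.28·240 + 45.89·891 = 175235.89.
Deflator = Nominal/Real × 100 = 217461.22/175235.89 × 100 = 124.096.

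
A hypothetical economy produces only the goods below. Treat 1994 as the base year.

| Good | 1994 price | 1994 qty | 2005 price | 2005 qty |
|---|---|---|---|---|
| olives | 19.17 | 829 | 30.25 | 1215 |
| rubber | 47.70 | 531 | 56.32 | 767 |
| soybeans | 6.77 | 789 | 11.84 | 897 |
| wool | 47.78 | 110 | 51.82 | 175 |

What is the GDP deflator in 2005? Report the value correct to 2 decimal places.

134.08

Nominal GDP 2005 = 30.25·1215 + 56.32·767 + 11.84·897 + 51.82·175 = 99640.17.
Real GDP 2005 (at 1994 prices) = 19.17·1215 + 47.70·767 + 6.77·897 + 47.78·175 = 74311.64.
Deflator = Nominal/Real × 100 = 99640.17/74311.64 × 100 = 134.084.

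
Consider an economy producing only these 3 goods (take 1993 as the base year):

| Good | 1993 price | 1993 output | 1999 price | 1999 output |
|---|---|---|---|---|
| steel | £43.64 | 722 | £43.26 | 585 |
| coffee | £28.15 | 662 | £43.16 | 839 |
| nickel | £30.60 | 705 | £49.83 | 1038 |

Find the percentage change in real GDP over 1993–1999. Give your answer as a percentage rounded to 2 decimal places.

12.82%

Real GDP 1993 = Nominal GDP 1993 = 43.64·722 + 28.15·662 + 30.60·705 = 71716.38.
Real GDP 1999 (at 1993 prices) = 43.64·585 + 28.15·839 + 30.60·1038 = 80910.05.
Real growth = 80910.05/71716.38 − 1 = 0.1282.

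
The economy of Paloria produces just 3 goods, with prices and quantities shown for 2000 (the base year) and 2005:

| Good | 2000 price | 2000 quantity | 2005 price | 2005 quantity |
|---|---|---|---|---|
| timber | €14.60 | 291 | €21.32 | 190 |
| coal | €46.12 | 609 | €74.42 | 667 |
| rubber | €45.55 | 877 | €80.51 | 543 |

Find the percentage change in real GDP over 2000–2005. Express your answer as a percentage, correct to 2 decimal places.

-19.39%

Real GDP 2000 = Nominal GDP 2000 = 14.60·291 + 46.12·609 + 45.55·877 = 72283.03.
Real GDP 2005 (at 2000 prices) = 14.60·190 + 46.12·667 + 45.55·543 = 58269.69.
Real growth = 58269.69/72283.03 − 1 = -0.1939.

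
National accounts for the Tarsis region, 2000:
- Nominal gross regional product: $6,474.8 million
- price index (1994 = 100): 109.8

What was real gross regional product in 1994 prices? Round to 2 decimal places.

Real gross regional product = Nominal / (price index/100) = 6474.8 / 1.098 = 5896.90.

$5,896.90 million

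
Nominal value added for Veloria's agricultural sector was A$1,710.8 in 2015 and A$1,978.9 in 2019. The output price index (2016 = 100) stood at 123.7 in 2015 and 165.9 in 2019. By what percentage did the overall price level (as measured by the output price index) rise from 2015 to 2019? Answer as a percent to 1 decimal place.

34.1%

Price-level change = 165.9 / 123.7 − 1 = 0.3411.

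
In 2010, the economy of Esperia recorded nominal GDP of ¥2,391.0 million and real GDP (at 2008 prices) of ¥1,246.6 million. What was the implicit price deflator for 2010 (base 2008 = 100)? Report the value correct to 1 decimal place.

191.8

implicit price deflator = (Nominal / Real) × 100 = 2391.0 / 1246.6 × 100 = 191.80.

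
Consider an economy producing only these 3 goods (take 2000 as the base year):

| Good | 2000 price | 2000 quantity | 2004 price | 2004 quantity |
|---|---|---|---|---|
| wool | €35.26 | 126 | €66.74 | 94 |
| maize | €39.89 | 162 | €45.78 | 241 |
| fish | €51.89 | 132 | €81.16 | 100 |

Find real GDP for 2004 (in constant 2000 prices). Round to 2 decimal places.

Real GDP 2004 = Σ (p_2000 × q_2004) = 35.26·94 + 39.89·241 + 51.89·100 = 18116.93.

€18116.93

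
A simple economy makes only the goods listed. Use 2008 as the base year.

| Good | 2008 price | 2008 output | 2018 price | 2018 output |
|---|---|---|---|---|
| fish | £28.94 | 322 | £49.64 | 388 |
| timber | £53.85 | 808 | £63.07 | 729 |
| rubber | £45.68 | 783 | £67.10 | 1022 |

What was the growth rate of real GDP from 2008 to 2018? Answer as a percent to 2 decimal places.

9.68%

Real GDP 2008 = Nominal GDP 2008 = 28.94·322 + 53.85·808 + 45.68·783 = 88596.92.
Real GDP 2018 (at 2008 prices) = 28.94·388 + 53.85·729 + 45.68·1022 = 97170.33.
Real growth = 97170.33/88596.92 − 1 = 0.0968.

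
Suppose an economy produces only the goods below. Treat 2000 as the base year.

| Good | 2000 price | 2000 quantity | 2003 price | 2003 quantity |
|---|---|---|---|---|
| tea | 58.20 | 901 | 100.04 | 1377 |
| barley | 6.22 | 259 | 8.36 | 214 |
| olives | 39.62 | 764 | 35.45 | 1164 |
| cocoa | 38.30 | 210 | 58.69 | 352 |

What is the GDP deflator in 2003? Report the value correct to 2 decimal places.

142.81

Nominal GDP 2003 = 100.04·1377 + 8.36·214 + 35.45·1164 + 58.69·352 = 201466.80.
Real GDP 2003 (at 2000 prices) = 58.20·1377 + 6.22·214 + 39.62·1164 + 38.30·352 = 141071.76.
Deflator = Nominal/Real × 100 = 201466.80/141071.76 × 100 = 142.812.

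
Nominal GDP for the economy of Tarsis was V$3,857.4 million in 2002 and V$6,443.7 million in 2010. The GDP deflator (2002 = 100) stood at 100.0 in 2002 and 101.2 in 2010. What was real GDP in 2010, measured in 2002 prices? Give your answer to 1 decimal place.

Real GDP = Nominal / (GDP deflator/100) = 6443.7 / 1.012 = 6367.29.

V$6,367.3 million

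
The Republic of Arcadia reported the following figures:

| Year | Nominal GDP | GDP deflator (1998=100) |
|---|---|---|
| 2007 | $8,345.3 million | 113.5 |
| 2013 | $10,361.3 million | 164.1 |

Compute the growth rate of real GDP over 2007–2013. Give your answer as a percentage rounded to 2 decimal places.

-14.13%

Real GDP 2007 = 8345.3 / 1.135 = 7352.69.
Real GDP 2013 = 10361.3 / 1.641 = 6314.02.
Real growth = 6314.02 / 7352.69 − 1 = -0.1413.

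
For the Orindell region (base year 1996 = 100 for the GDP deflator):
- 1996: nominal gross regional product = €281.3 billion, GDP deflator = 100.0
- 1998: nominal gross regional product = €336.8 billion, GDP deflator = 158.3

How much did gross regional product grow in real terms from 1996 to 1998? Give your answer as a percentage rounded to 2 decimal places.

-24.37%

Real gross regional product 1996 = 281.3 / 1.000 = 281.30.
Real gross regional product 1998 = 336.8 / 1.583 = 212.76.
Real growth = 212.76 / 281.30 − 1 = -0.2437.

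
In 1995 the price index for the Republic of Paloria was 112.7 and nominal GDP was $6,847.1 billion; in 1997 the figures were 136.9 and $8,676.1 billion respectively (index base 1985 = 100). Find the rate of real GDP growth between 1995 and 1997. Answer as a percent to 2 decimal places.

4.31%

Deflate each year: 1995 → 6847.1/1.127 = 6075.51; 1997 → 8676.1/1.369 = 6337.55.
So real GDP changed by 6337.55/6075.51 − 1 = 0.0431, i.e. 4.31%.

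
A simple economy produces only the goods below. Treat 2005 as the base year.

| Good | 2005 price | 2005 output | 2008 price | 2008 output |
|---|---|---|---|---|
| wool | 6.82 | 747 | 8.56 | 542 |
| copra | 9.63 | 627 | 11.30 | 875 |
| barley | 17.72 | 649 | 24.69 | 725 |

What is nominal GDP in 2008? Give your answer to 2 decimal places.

Nominal GDP 2008 = Σ (p_2008 × q_2008) = 8.56·542 + 11.30·875 + 24.69·725 = 32427.27.

32427.27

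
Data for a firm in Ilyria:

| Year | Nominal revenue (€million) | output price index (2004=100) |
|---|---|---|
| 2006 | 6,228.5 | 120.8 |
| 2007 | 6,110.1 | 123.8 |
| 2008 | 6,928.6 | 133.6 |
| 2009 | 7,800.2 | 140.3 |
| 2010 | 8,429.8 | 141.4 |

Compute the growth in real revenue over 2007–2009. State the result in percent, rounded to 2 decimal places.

Real revenue 2007 = 6110.1/1.238 = 4935.46.
Real revenue 2009 = 7800.2/1.403 = 5559.66.
Change = 5559.66/4935.46 − 1 = 0.1265.

12.65%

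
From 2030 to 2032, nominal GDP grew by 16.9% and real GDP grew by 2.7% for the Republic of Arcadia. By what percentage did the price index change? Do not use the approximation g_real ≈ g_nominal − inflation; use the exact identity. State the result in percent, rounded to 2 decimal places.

13.83%

(1 + g_nom) = (1 + g_real)(1 + π), so π = 1.1690 / 1.0270 − 1 = 0.13827.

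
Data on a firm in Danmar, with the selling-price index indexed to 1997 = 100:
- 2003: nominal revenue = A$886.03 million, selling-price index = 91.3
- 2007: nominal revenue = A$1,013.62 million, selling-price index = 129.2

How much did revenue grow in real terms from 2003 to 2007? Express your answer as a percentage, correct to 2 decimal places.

Deflate each year: 2003 → 886.03/0.913 = 970.46; 2007 → 1013.62/1.292 = 784.54.
So real revenue changed by 784.54/970.46 − 1 = -0.1916, i.e. -19.16%.

-19.16%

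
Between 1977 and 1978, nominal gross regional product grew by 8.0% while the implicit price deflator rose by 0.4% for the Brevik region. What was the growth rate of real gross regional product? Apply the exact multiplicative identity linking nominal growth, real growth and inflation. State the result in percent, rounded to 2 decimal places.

7.57%

(1 + g_nom) = (1 + g_real)(1 + π), so g_real = 1.0800 / 1.0040 − 1 = 0.07570.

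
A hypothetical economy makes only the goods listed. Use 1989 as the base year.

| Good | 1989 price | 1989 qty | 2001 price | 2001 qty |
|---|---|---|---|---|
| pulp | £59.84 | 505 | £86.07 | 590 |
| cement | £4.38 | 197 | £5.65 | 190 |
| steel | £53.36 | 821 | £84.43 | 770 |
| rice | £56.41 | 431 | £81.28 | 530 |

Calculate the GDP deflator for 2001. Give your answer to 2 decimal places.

Nominal GDP 2001 = 86.07·590 + 5.65·190 + 84.43·770 + 81.28·530 = 159944.30.
Real GDP 2001 (at 1989 prices) = 59.84·590 + 4.38·190 + 53.36·770 + 56.41·530 = 107122.30.
Deflator = Nominal/Real × 100 = 159944.30/107122.30 × 100 = 149.310.

149.31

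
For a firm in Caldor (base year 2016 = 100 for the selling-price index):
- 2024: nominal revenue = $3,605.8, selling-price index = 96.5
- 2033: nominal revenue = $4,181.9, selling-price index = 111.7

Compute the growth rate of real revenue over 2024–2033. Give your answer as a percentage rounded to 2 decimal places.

Real revenue 2024 = 3605.8 / 0.965 = 3736.58.
Real revenue 2033 = 4181.9 / 1.117 = 3743.87.
Real growth = 3743.87 / 3736.58 − 1 = 0.0020.

0.20%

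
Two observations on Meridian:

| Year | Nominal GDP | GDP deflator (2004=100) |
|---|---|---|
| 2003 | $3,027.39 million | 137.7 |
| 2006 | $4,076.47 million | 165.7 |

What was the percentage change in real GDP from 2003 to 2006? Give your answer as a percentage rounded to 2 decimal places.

Real GDP 2003 = 3027.39 / 1.377 = 2198.54.
Real GDP 2006 = 4076.47 / 1.657 = 2460.15.
Real growth = 2460.15 / 2198.54 − 1 = 0.1190.

11.90%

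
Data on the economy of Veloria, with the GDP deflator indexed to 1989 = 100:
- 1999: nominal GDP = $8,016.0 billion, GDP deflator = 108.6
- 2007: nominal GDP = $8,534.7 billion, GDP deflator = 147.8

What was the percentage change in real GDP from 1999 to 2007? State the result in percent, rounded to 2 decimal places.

Deflate each year: 1999 → 8016.0/1.086 = 7381.22; 2007 → 8534.7/1.478 = 5774.49.
So real GDP changed by 5774.49/7381.22 − 1 = -0.2177, i.e. -21.77%.

-21.77%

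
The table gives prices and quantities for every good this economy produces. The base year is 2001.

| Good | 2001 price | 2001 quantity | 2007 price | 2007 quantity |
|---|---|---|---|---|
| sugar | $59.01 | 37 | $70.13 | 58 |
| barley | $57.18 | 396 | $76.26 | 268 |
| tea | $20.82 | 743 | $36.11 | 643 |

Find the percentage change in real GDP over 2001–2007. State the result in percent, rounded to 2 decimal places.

-20.25%

Real GDP 2001 = Nominal GDP 2001 = 59.01·37 + 57.18·396 + 20.82·743 = 40295.91.
Real GDP 2007 (at 2001 prices) = 59.01·58 + 57.18·268 + 20.82·643 = 32134.08.
Real growth = 32134.08/40295.91 − 1 = -0.2025.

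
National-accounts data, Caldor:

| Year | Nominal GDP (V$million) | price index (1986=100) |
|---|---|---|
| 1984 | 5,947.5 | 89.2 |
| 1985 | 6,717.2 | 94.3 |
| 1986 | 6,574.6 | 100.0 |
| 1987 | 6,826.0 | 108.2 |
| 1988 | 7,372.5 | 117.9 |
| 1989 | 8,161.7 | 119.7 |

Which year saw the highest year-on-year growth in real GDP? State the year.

1985: real = 6717.2/0.943 = 7123.22; growth vs 1984 (6667.60) = 6.83%.
1986: real = 6574.6/1.000 = 6574.60; growth vs 1985 (7123.22) = -7.70%.
1987: real = 6826.0/1.082 = 6308.69; growth vs 1986 (6574.60) = -4.04%.
1988: real = 7372.5/1.179 = 6253.18; growth vs 1987 (6308.69) = -0.88%.
1989: real = 8161.7/1.197 = 6818.46; growth vs 1988 (6253.18) = 9.04%.

1989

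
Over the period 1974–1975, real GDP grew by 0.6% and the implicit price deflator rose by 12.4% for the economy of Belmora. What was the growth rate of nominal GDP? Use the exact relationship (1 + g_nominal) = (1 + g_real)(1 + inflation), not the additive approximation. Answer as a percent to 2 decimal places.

(1 + g_nom) = (1 + g_real)(1 + π) = 1.0060 × 1.1240 = 1.13074.

13.07%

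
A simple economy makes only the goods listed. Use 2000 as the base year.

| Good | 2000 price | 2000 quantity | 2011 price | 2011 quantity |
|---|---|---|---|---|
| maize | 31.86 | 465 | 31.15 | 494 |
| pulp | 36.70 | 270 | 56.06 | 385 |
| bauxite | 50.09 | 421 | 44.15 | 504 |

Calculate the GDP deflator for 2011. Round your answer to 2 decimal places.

107.46

Nominal GDP 2011 = 31.15·494 + 56.06·385 + 44.15·504 = 59222.80.
Real GDP 2011 (at 2000 prices) = 31.86·494 + 36.70·385 + 50.09·504 = 55113.70.
Deflator = Nominal/Real × 100 = 59222.80/55113.70 × 100 = 107.456.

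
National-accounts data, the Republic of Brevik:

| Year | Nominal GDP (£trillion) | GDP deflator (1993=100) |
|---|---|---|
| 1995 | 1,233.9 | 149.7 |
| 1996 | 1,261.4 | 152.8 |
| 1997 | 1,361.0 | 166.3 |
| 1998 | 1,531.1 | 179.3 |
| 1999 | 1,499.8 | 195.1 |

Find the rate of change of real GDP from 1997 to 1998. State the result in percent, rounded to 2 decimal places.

4.34%

Real GDP 1997 = 1361.0/1.663 = 818.40.
Real GDP 1998 = 1531.1/1.793 = 853.93.
Change = 853.93/818.40 − 1 = 0.0434.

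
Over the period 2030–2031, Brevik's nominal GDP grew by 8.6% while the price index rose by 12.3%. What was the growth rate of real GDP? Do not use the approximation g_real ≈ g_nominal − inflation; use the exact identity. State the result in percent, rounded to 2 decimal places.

-3.29%

(1 + g_nom) = (1 + g_real)(1 + π), so g_real = 1.0860 / 1.1230 − 1 = -0.03295.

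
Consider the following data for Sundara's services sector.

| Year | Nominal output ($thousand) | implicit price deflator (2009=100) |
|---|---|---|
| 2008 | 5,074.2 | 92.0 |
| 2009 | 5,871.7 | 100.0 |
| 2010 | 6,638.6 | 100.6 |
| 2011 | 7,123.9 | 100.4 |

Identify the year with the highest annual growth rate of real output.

2009: real = 5871.7/1.000 = 5871.70; growth vs 2008 (5515.43) = 6.46%.
2010: real = 6638.6/1.006 = 6599.01; growth vs 2009 (5871.70) = 12.39%.
2011: real = 7123.9/1.004 = 7095.52; growth vs 2010 (6599.01) = 7.52%.

2010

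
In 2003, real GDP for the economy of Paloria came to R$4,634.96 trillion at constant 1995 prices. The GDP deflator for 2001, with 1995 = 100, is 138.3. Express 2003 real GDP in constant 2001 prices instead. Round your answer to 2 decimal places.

Real GDP in 2001 prices = Real GDP in 1995 prices × (P_2001/P_1995) = 4634.96 × 1.383 = 6410.15.

R$6,410.15 trillion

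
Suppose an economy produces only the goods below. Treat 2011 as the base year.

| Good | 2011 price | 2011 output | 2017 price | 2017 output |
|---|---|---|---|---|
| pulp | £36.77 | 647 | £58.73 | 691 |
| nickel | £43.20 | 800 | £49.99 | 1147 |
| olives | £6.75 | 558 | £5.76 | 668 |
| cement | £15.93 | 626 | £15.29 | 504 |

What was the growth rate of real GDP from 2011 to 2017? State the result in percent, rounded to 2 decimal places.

21.37%

Real GDP 2011 = Nominal GDP 2011 = 36.77·647 + 43.20·800 + 6.75·558 + 15.93·626 = 72088.87.
Real GDP 2017 (at 2011 prices) = 36.77·691 + 43.20·1147 + 6.75·668 + 15.93·504 = 87496.19.
Real growth = 87496.19/72088.87 − 1 = 0.2137.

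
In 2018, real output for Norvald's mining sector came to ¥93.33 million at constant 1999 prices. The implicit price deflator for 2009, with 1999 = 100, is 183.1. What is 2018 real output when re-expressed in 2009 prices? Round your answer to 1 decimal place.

¥170.9 million

Real output in 2009 prices = Real output in 1999 prices × (P_2009/P_1999) = 93.33 × 1.831 = 170.89.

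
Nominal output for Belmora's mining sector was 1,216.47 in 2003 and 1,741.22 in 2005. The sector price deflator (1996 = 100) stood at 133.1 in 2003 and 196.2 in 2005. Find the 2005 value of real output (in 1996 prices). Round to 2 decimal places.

Real output = Nominal / (sector price deflator/100) = 1741.22 / 1.962 = 887.47.

887.47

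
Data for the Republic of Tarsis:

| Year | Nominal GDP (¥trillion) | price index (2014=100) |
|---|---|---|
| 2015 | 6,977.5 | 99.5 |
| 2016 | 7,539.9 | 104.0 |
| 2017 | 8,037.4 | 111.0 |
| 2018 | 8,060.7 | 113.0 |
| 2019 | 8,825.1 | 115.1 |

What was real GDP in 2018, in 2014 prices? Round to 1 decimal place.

¥7,133.4 trillion

Real GDP 2018 = 8060.7 / 1.130 = 7133.36.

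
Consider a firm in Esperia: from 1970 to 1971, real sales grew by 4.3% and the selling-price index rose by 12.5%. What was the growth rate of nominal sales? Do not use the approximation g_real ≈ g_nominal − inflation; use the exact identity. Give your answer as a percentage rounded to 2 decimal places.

(1 + g_nom) = (1 + g_real)(1 + π) = 1.0430 × 1.1250 = 1.17338.

17.34%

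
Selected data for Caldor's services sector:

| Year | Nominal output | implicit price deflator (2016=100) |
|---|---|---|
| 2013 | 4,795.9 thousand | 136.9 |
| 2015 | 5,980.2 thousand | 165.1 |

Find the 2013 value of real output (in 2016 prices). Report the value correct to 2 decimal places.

3,503.21 thousand

Real output = Nominal / (implicit price deflator/100) = 4795.9 / 1.369 = 3503.21.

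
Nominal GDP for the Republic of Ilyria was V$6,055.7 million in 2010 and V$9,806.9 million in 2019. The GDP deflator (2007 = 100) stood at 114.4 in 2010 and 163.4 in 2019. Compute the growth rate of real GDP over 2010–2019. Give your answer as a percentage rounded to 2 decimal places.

Real GDP 2010 = 6055.7 / 1.144 = 5293.44.
Real GDP 2019 = 9806.9 / 1.634 = 6001.77.
Real growth = 6001.77 / 5293.44 − 1 = 0.1338.

13.38%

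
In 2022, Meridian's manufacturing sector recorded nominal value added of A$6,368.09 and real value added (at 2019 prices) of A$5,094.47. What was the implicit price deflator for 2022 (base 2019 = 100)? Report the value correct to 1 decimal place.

implicit price deflator = (Nominal / Real) × 100 = 6368.09 / 5094.47 × 100 = 125.00.

125.0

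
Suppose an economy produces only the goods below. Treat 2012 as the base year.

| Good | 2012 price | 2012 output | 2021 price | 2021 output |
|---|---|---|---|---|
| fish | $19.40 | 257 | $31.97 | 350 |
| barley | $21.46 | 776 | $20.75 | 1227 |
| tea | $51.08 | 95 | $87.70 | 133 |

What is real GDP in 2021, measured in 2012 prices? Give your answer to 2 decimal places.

Real GDP 2021 = Σ (p_2012 × q_2021) = 19.40·350 + 21.46·1227 + 51.08·133 = 39915.06.

$39915.06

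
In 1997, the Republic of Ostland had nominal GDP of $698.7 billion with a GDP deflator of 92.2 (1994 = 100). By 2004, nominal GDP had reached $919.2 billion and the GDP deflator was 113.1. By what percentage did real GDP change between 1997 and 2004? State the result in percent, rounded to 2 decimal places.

Real GDP 1997 = 698.7 / 0.922 = 757.81.
Real GDP 2004 = 919.2 / 1.131 = 812.73.
Real growth = 812.73 / 757.81 − 1 = 0.0725.

7.25%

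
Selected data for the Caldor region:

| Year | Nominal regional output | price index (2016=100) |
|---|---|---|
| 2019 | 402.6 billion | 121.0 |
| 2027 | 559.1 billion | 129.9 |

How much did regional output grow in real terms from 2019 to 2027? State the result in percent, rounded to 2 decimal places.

29.36%

Real regional output 2019 = 402.6 / 1.210 = 332.73.
Real regional output 2027 = 559.1 / 1.299 = 430.41.
Real growth = 430.41 / 332.73 − 1 = 0.2936.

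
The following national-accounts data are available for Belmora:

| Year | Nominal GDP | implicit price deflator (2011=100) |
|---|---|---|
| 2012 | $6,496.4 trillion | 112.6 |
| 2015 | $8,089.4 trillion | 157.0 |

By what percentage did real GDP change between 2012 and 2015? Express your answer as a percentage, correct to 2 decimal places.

Deflate each year: 2012 → 6496.4/1.126 = 5769.45; 2015 → 8089.4/1.570 = 5152.48.
So real GDP changed by 5152.48/5769.45 − 1 = -0.1069, i.e. -10.69%.

-10.69%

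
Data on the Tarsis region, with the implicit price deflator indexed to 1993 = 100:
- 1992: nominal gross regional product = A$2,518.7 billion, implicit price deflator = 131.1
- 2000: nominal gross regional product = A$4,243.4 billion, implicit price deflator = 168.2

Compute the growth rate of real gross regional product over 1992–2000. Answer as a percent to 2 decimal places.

Deflate each year: 1992 → 2518.7/1.311 = 1921.21; 2000 → 4243.4/1.682 = 2522.83.
So real gross regional product changed by 2522.83/1921.21 − 1 = 0.3131, i.e. 31.31%.

31.31%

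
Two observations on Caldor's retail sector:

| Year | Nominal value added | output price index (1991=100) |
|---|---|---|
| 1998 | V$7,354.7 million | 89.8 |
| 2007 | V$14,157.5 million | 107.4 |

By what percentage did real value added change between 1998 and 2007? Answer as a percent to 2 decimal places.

Real value added 1998 = 7354.7 / 0.898 = 8190.09.
Real value added 2007 = 14157.5 / 1.074 = 13182.03.
Real growth = 13182.03 / 8190.09 − 1 = 0.6095.

60.95%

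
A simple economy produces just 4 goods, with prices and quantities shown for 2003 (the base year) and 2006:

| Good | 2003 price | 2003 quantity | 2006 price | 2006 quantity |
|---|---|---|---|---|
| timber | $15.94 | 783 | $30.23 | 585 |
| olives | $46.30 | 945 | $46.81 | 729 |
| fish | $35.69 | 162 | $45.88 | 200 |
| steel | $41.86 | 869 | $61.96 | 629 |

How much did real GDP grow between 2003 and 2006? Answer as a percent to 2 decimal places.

Real GDP 2003 = Nominal GDP 2003 = 15.94·783 + 46.30·945 + 35.69·162 + 41.86·869 = 98392.64.
Real GDP 2006 (at 2003 prices) = 15.94·585 + 46.30·729 + 35.69·200 + 41.86·629 = 76545.54.
Real growth = 76545.54/98392.64 − 1 = -0.2220.

-22.20%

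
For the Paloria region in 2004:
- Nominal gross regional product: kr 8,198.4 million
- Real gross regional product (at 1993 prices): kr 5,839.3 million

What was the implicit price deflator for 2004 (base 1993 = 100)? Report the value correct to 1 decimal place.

140.4

implicit price deflator = (Nominal / Real) × 100 = 8198.4 / 5839.3 × 100 = 140.40.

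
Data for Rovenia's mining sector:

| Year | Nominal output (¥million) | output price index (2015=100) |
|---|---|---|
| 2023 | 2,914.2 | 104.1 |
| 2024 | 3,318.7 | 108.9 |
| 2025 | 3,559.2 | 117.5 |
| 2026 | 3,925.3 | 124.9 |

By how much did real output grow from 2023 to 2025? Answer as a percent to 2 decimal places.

8.20%

Real output 2023 = 2914.2/1.041 = 2799.42.
Real output 2025 = 3559.2/1.175 = 3029.11.
Change = 3029.11/2799.42 − 1 = 0.0820.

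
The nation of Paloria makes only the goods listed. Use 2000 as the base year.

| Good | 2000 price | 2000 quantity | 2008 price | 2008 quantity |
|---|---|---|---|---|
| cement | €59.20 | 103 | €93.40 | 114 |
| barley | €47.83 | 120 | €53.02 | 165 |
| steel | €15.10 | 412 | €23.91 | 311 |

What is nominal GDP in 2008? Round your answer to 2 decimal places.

Nominal GDP 2008 = Σ (p_2008 × q_2008) = 93.40·114 + 53.02·165 + 23.91·311 = 26831.91.

€26831.91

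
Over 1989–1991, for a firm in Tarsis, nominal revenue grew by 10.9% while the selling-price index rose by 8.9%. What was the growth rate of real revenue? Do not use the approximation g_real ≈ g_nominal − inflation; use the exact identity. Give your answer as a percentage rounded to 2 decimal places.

(1 + g_nom) = (1 + g_real)(1 + π), so g_real = 1.1090 / 1.0890 − 1 = 0.01837.

1.84%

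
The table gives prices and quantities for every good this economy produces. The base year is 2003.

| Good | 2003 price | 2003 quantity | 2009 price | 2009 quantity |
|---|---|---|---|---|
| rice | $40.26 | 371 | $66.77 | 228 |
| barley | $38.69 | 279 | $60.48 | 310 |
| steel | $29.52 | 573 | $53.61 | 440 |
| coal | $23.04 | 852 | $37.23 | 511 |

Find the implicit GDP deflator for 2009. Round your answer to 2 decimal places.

166.72

Nominal GDP 2009 = 66.77·228 + 60.48·310 + 53.61·440 + 37.23·511 = 76585.29.
Real GDP 2009 (at 2003 prices) = 40.26·228 + 38.69·310 + 29.52·440 + 23.04·511 = 45935.42.
Deflator = Nominal/Real × 100 = 76585.29/45935.42 × 100 = 166.724.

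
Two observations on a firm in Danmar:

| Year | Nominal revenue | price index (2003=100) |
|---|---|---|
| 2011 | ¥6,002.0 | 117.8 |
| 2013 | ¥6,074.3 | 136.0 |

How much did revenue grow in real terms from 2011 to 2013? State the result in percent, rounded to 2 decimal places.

-12.34%

Real revenue 2011 = 6002.0 / 1.178 = 5095.08.
Real revenue 2013 = 6074.3 / 1.360 = 4466.40.
Real growth = 4466.40 / 5095.08 − 1 = -0.1234.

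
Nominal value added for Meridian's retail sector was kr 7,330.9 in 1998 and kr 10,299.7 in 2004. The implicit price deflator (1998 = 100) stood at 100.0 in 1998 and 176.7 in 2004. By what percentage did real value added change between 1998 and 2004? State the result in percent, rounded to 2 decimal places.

-20.49%

Deflate each year: 1998 → 7330.9/1.000 = 7330.90; 2004 → 10299.7/1.767 = 5828.92.
So real value added changed by 5828.92/7330.90 − 1 = -0.2049, i.e. -20.49%.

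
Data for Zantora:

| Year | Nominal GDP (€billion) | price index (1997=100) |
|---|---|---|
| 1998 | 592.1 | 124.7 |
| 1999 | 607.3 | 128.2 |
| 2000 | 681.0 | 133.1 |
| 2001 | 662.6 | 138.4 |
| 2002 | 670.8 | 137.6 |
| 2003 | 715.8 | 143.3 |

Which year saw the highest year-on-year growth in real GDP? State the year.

2000

1999: real = 607.3/1.282 = 473.71; growth vs 1998 (474.82) = -0.23%.
2000: real = 681.0/1.331 = 511.65; growth vs 1999 (473.71) = 8.01%.
2001: real = 662.6/1.384 = 478.76; growth vs 2000 (511.65) = -6.43%.
2002: real = 670.8/1.376 = 487.50; growth vs 2001 (478.76) = 1.83%.
2003: real = 715.8/1.433 = 499.51; growth vs 2002 (487.50) = 2.46%.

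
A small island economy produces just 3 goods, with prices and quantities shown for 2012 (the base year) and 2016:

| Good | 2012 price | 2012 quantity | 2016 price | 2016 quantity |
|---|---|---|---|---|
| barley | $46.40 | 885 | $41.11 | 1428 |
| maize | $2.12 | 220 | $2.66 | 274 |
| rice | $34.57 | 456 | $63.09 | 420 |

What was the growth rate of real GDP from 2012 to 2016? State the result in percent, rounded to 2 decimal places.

Real GDP 2012 = Nominal GDP 2012 = 46.40·885 + 2.12·220 + 34.57·456 = 57294.32.
Real GDP 2016 (at 2012 prices) = 46.40·1428 + 2.12·274 + 34.57·420 = 81359.48.
Real growth = 81359.48/57294.32 − 1 = 0.4200.

42.00%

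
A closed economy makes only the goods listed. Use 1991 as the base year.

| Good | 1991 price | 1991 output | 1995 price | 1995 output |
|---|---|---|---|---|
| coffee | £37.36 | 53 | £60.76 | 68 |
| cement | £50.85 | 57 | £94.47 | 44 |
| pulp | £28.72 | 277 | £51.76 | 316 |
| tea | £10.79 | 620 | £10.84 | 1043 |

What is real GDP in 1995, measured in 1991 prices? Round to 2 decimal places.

Real GDP 1995 = Σ (p_1991 × q_1995) = 37.36·68 + 50.85·44 + 28.72·316 + 10.79·1043 = 25107.37.

£25107.37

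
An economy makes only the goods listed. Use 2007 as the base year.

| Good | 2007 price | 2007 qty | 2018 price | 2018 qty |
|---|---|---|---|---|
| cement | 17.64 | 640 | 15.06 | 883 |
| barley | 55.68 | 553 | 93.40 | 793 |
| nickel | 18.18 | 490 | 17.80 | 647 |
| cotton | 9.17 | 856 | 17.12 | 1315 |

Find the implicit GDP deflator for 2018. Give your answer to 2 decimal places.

145.29

Nominal GDP 2018 = 15.06·883 + 93.40·793 + 17.80·647 + 17.12·1315 = 121393.58.
Real GDP 2018 (at 2007 prices) = 17.64·883 + 55.68·793 + 18.18·647 + 9.17·1315 = 83551.37.
Deflator = Nominal/Real × 100 = 121393.58/83551.37 × 100 = 145.292.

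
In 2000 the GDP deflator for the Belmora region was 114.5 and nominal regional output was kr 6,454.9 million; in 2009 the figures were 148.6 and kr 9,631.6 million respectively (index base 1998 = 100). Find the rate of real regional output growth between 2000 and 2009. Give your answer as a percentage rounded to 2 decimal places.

Deflate each year: 2000 → 6454.9/1.145 = 5637.47; 2009 → 9631.6/1.486 = 6481.56.
So real regional output changed by 6481.56/5637.47 − 1 = 0.1497, i.e. 14.97%.

14.97%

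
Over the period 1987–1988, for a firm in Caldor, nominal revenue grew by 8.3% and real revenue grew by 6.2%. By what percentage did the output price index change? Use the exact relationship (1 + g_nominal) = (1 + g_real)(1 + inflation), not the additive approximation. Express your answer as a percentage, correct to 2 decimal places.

1.98%

(1 + g_nom) = (1 + g_real)(1 + π), so π = 1.0830 / 1.0620 − 1 = 0.01977.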